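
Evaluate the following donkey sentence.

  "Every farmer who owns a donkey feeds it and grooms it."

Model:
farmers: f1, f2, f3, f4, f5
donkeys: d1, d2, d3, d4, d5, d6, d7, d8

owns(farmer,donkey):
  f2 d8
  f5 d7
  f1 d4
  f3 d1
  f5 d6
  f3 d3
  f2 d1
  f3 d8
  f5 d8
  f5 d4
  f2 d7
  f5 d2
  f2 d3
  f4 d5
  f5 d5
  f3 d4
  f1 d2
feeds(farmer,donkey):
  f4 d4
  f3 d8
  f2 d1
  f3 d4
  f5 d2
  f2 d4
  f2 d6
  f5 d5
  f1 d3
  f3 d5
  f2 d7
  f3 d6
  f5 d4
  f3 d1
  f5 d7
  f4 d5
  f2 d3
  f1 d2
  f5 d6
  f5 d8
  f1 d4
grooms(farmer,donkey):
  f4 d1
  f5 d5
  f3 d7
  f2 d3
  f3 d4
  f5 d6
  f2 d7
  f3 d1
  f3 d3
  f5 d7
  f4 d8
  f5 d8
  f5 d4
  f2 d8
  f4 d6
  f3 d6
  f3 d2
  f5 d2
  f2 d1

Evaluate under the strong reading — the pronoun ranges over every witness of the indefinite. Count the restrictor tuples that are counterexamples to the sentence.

6

"it" takes "a donkey" as antecedent — a donkey pronoun bound across the clause boundary.
Strong reading: for every (f,d) with owns(f,d), feeds(f,d) ∧ grooms(f,d).
Restrictor pairs: (f1,d2) ✗  (f1,d4) ✗  (f2,d1) ✓  (f2,d3) ✓  (f2,d7) ✓  (f2,d8) ✗  (f3,d1) ✓  (f3,d3) ✗  (f3,d4) ✓  (f3,d8) ✗  (f4,d5) ✗  (f5,d2) ✓  (f5,d4) ✓  (f5,d5) ✓  (f5,d6) ✓  (f5,d7) ✓  (f5,d8) ✓
Counterexamples (restrictor pairs failing the scope): 6.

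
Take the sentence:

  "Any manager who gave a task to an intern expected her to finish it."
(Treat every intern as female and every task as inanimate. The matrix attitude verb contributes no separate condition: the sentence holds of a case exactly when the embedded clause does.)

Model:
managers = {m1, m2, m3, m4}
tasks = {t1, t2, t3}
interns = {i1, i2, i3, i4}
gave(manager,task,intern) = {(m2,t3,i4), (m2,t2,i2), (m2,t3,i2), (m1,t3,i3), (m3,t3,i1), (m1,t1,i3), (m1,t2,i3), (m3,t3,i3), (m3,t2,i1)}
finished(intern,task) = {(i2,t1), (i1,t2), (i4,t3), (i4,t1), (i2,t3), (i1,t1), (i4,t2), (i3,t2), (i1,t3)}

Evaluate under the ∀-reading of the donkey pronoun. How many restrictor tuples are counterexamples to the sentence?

4

"her" takes "an intern" as antecedent and "it" takes "a task"; both are donkey pronouns co-varying with the restrictor.
Strong reading: for every (m,t,i) with gave(m,t,i), finished(i,t).
Restrictor triples: (m1,t1,i3)→finished(i3,t1) ✗  (m1,t2,i3)→finished(i3,t2) ✓  (m1,t3,i3)→finished(i3,t3) ✗  (m2,t2,i2)→finished(i2,t2) ✗  (m2,t3,i2)→finished(i2,t3) ✓  (m2,t3,i4)→finished(i4,t3) ✓  (m3,t2,i1)→finished(i1,t2) ✓  (m3,t3,i1)→finished(i1,t3) ✓  (m3,t3,i3)→finished(i3,t3) ✗
Counterexamples (restrictor triples failing the scope): 4.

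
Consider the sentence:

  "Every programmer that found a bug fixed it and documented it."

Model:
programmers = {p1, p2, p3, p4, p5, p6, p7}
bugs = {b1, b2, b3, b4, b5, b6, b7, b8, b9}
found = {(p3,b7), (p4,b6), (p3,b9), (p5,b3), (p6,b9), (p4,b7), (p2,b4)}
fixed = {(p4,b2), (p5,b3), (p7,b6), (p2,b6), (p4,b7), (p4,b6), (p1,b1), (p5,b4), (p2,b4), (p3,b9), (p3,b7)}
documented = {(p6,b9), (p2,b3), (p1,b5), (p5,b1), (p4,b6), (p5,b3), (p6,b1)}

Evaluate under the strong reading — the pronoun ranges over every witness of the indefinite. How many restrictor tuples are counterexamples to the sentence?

5

"it" takes "a bug" as antecedent — a donkey pronoun bound across the clause boundary.
Strong reading: for every (p,b) with found(p,b), fixed(p,b) ∧ documented(p,b).
Restrictor pairs: (p2,b4) ✗  (p3,b7) ✗  (p3,b9) ✗  (p4,b6) ✓  (p4,b7) ✗  (p5,b3) ✓  (p6,b9) ✗
Counterexamples (restrictor pairs failing the scope): 5.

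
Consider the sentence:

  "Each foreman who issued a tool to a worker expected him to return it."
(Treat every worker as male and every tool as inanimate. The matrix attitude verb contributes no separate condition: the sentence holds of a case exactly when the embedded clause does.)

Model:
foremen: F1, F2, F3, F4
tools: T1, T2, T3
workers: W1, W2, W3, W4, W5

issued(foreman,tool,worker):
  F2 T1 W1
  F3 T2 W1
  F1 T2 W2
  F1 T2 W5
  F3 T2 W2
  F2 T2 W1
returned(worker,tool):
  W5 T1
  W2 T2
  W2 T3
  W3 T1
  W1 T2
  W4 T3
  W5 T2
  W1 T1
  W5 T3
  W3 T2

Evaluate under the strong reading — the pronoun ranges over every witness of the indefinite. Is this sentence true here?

"him" takes "a worker" as antecedent and "it" takes "a tool"; both are donkey pronouns co-varying with the restrictor.
Strong reading: for every (f,t,w) with issued(f,t,w), returned(w,t).
Restrictor triples: (F1,T2,W2)→returned(W2,T2) ✓  (F1,T2,W5)→returned(W5,T2) ✓  (F2,T1,W1)→returned(W1,T1) ✓  (F2,T2,W1)→returned(W1,T2) ✓  (F3,T2,W1)→returned(W1,T2) ✓  (F3,T2,W2)→returned(W2,T2) ✓
Every restrictor triple satisfies the scope.

True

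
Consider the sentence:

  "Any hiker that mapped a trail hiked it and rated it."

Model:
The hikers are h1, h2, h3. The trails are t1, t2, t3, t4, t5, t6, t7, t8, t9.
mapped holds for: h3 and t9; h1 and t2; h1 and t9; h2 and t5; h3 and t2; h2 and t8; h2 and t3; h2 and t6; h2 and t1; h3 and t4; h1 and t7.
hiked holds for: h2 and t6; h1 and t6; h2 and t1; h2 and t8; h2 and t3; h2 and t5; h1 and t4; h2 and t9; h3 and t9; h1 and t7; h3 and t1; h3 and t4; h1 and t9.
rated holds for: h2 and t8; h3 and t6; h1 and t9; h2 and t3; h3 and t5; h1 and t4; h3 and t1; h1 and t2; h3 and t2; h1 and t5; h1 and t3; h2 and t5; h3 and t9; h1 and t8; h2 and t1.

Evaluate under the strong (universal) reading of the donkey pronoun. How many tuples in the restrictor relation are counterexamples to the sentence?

5

"it" takes "a trail" as antecedent — a donkey pronoun bound across the clause boundary.
Strong reading: for every (h,t) with mapped(h,t), hiked(h,t) ∧ rated(h,t).
Restrictor pairs: (h1,t2) ✗  (h1,t7) ✗  (h1,t9) ✓  (h2,t1) ✓  (h2,t3) ✓  (h2,t5) ✓  (h2,t6) ✗  (h2,t8) ✓  (h3,t2) ✗  (h3,t4) ✗  (h3,t9) ✓
Counterexamples (restrictor pairs failing the scope): 5.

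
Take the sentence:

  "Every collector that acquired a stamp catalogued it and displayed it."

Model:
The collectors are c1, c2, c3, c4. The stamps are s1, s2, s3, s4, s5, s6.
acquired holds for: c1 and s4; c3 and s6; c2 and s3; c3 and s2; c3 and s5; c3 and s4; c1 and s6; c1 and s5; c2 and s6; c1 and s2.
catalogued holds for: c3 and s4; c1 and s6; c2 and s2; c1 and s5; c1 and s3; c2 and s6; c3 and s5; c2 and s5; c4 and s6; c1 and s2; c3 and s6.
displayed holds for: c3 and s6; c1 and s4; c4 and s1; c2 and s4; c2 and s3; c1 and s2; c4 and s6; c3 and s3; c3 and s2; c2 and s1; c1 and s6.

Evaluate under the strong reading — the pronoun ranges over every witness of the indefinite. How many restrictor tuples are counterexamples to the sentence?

7

"it" takes "a stamp" as antecedent — a donkey pronoun bound across the clause boundary.
Strong reading: for every (c,s) with acquired(c,s), catalogued(c,s) ∧ displayed(c,s).
Restrictor pairs: (c1,s2) ✓  (c1,s4) ✗  (c1,s5) ✗  (c1,s6) ✓  (c2,s3) ✗  (c2,s6) ✗  (c3,s2) ✗  (c3,s4) ✗  (c3,s5) ✗  (c3,s6) ✓
Counterexamples (restrictor pairs failing the scope): 7.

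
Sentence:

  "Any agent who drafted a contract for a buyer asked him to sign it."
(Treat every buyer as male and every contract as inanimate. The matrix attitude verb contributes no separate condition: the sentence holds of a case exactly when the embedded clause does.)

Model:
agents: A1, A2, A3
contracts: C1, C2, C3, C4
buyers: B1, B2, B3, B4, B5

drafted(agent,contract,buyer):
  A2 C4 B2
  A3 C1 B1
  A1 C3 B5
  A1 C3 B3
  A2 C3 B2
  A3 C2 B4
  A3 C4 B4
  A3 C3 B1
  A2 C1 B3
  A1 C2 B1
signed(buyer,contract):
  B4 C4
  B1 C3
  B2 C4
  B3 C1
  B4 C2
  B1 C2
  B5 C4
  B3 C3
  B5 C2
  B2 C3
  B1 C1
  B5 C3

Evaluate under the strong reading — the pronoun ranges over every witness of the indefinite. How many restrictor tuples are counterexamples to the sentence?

"him" takes "a buyer" as antecedent and "it" takes "a contract"; both are donkey pronouns co-varying with the restrictor.
Strong reading: for every (a,c,b) with drafted(a,c,b), signed(b,c).
Restrictor triples: (A1,C2,B1)→signed(B1,C2) ✓  (A1,C3,B3)→signed(B3,C3) ✓  (A1,C3,B5)→signed(B5,C3) ✓  (A2,C1,B3)→signed(B3,C1) ✓  (A2,C3,B2)→signed(B2,C3) ✓  (A2,C4,B2)→signed(B2,C4) ✓  (A3,C1,B1)→signed(B1,C1) ✓  (A3,C2,B4)→signed(B4,C2) ✓  (A3,C3,B1)→signed(B1,C3) ✓  (A3,C4,B4)→signed(B4,C4) ✓
Counterexamples (restrictor triples failing the scope): 0.

0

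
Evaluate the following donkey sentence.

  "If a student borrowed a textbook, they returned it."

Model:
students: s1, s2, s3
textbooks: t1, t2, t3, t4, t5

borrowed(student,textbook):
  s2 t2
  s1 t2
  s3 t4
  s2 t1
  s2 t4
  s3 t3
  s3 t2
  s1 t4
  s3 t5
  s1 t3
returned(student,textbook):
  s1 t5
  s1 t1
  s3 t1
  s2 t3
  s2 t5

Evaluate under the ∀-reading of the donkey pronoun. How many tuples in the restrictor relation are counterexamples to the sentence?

10

"it" takes "a textbook" as antecedent — a donkey pronoun bound across the clause boundary.
Strong reading: for every (s,t) with borrowed(s,t), returned(s,t).
Restrictor pairs: (s1,t2) ✗  (s1,t3) ✗  (s1,t4) ✗  (s2,t1) ✗  (s2,t2) ✗  (s2,t4) ✗  (s3,t2) ✗  (s3,t3) ✗  (s3,t4) ✗  (s3,t5) ✗
Counterexamples (restrictor pairs failing the scope): 10.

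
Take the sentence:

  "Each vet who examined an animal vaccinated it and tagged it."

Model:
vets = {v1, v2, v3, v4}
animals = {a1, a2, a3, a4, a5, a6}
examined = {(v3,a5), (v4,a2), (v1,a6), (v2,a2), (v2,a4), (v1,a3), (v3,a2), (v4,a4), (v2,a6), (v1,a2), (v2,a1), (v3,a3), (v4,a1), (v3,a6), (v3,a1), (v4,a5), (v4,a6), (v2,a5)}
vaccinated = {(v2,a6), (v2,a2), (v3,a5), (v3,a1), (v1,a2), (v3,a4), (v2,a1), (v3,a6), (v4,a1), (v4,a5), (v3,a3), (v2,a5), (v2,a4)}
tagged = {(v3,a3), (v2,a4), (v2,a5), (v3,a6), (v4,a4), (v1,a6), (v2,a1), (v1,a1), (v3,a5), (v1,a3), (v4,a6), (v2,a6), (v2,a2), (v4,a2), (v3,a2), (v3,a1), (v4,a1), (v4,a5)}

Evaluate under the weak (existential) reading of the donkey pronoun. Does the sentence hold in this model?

False

"it" takes "an animal" as antecedent — a donkey pronoun bound across the clause boundary.
Weak reading: every vet v with some examined-animal has at least one examined-animal a such that vaccinated(v,a) ∧ tagged(v,a).
Per vet: v1:✗  v2:✓  v3:✓  v4:✓
v1 has no witness among its examined-animals.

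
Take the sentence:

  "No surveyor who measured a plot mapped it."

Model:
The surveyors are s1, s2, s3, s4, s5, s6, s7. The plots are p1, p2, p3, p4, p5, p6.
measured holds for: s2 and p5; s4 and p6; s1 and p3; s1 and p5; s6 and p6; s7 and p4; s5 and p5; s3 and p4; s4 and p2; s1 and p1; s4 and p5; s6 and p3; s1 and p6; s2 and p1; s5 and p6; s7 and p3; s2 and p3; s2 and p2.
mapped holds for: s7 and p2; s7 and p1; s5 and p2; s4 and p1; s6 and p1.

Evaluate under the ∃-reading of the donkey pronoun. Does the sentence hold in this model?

"it" takes "a plot" as antecedent — a donkey pronoun bound across the clause boundary.
Truth condition: for no (s,p) with measured(s,p) does mapped(s,p) hold.
Restrictor pairs — does the scope hold? (s1,p1):fails  (s1,p3):fails  (s1,p5):fails  (s1,p6):fails  (s2,p1):fails  (s2,p2):fails  (s2,p3):fails  (s2,p5):fails  (s3,p4):fails  (s4,p2):fails  (s4,p5):fails  (s4,p6):fails  (s5,p5):fails  (s5,p6):fails  (s6,p3):fails  (s6,p6):fails  (s7,p3):fails  (s7,p4):fails
Scope holds for no restrictor pair, so the sentence is true.

True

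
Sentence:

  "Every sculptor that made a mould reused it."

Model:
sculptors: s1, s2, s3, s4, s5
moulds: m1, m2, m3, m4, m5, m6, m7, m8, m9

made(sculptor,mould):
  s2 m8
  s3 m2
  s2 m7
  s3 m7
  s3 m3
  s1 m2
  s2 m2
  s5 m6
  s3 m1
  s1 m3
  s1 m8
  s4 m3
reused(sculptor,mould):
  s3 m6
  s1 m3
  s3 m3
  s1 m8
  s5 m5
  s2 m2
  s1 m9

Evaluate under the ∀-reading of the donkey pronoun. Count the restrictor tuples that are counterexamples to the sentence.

"it" takes "a mould" as antecedent — a donkey pronoun bound across the clause boundary.
Strong reading: for every (s,m) with made(s,m), reused(s,m).
Restrictor pairs: (s1,m2) ✗  (s1,m3) ✓  (s1,m8) ✓  (s2,m2) ✓  (s2,m7) ✗  (s2,m8) ✗  (s3,m1) ✗  (s3,m2) ✗  (s3,m3) ✓  (s3,m7) ✗  (s4,m3) ✗  (s5,m6) ✗
Counterexamples (restrictor pairs failing the scope): 8.

8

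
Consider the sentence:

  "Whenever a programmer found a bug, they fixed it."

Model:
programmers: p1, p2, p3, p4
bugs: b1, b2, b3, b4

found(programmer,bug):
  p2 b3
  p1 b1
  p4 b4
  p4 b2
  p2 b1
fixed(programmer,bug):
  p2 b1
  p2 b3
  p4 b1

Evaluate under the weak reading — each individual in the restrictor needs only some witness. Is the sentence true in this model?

"it" takes "a bug" as antecedent — a donkey pronoun bound across the clause boundary.
Weak reading: every programmer p with some found-bug has at least one found-bug b such that fixed(p,b).
Per programmer: p1:✗  p2:✓  p4:✗
p1 has no witness among its found-bugs.

False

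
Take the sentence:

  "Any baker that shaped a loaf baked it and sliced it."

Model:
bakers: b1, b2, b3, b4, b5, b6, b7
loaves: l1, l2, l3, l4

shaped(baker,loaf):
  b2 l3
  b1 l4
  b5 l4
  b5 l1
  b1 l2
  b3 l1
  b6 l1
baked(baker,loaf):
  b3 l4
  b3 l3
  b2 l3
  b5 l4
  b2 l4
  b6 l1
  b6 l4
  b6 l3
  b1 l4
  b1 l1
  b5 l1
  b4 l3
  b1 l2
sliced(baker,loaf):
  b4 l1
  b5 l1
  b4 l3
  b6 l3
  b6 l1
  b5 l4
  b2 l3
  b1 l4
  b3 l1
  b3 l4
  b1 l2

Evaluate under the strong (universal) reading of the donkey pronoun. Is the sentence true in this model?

False

"it" takes "a loaf" as antecedent — a donkey pronoun bound across the clause boundary.
Strong reading: for every (b,l) with shaped(b,l), baked(b,l) ∧ sliced(b,l).
Restrictor pairs: (b1,l2) ✓  (b1,l4) ✓  (b2,l3) ✓  (b3,l1) ✗  (b5,l1) ✓  (b5,l4) ✓  (b6,l1) ✓
Counterexample: (b3,l1) is in shaped but fails the scope.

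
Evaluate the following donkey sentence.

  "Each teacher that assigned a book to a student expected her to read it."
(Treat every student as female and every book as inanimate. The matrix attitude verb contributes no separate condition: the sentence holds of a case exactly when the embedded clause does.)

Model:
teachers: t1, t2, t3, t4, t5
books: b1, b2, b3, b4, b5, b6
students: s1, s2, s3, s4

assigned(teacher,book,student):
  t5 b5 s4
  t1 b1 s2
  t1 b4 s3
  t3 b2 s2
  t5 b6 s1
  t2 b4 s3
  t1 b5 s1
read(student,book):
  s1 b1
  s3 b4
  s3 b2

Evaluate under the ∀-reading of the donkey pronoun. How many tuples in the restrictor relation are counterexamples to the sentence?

"her" takes "a student" as antecedent and "it" takes "a book"; both are donkey pronouns co-varying with the restrictor.
Strong reading: for every (t,b,s) with assigned(t,b,s), read(s,b).
Restrictor triples: (t1,b1,s2)→read(s2,b1) ✗  (t1,b4,s3)→read(s3,b4) ✓  (t1,b5,s1)→read(s1,b5) ✗  (t2,b4,s3)→read(s3,b4) ✓  (t3,b2,s2)→read(s2,b2) ✗  (t5,b5,s4)→read(s4,b5) ✗  (t5,b6,s1)→read(s1,b6) ✗
Counterexamples (restrictor triples failing the scope): 5.

5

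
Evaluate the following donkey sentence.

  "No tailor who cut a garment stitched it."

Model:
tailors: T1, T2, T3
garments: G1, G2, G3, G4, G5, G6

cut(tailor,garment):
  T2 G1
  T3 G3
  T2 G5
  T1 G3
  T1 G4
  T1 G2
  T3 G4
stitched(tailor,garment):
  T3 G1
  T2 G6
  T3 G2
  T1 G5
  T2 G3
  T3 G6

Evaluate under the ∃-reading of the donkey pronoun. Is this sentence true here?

"it" takes "a garment" as antecedent — a donkey pronoun bound across the clause boundary.
Truth condition: for no (t,g) with cut(t,g) does stitched(t,g) hold.
Restrictor pairs — does the scope hold? (T1,G2):fails  (T1,G3):fails  (T1,G4):fails  (T2,G1):fails  (T2,G5):fails  (T3,G3):fails  (T3,G4):fails
Scope holds for no restrictor pair, so the sentence is true.

True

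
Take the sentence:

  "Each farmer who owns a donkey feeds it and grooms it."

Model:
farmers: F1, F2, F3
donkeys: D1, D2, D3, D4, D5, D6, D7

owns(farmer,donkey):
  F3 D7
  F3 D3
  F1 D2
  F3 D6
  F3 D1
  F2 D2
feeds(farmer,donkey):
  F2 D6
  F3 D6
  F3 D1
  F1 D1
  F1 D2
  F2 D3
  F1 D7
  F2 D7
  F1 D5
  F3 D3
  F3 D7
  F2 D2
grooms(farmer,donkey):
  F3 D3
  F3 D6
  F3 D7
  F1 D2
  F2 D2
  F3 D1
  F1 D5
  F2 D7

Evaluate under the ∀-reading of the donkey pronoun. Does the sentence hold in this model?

True

"it" takes "a donkey" as antecedent — a donkey pronoun bound across the clause boundary.
Strong reading: for every (f,d) with owns(f,d), feeds(f,d) ∧ grooms(f,d).
Restrictor pairs: (F1,D2) ✓  (F2,D2) ✓  (F3,D1) ✓  (F3,D3) ✓  (F3,D6) ✓  (F3,D7) ✓
Every restrictor pair satisfies the scope.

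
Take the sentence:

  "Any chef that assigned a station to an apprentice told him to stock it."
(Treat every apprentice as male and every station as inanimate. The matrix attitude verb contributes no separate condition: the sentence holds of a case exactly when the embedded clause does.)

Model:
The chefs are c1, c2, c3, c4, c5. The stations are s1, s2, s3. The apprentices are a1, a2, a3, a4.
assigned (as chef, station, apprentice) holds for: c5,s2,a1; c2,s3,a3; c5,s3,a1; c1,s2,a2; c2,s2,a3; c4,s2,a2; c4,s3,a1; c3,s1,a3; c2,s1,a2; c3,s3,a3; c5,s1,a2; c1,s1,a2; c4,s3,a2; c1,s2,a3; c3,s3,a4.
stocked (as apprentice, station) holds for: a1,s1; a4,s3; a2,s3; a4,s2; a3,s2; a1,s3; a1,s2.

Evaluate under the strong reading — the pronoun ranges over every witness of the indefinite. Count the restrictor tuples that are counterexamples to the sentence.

8

"him" takes "an apprentice" as antecedent and "it" takes "a station"; both are donkey pronouns co-varying with the restrictor.
Strong reading: for every (c,s,a) with assigned(c,s,a), stocked(a,s).
Restrictor triples: (c1,s1,a2)→stocked(a2,s1) ✗  (c1,s2,a2)→stocked(a2,s2) ✗  (c1,s2,a3)→stocked(a3,s2) ✓  (c2,s1,a2)→stocked(a2,s1) ✗  (c2,s2,a3)→stocked(a3,s2) ✓  (c2,s3,a3)→stocked(a3,s3) ✗  (c3,s1,a3)→stocked(a3,s1) ✗  (c3,s3,a3)→stocked(a3,s3) ✗  (c3,s3,a4)→stocked(a4,s3) ✓  (c4,s2,a2)→stocked(a2,s2) ✗  (c4,s3,a1)→stocked(a1,s3) ✓  (c4,s3,a2)→stocked(a2,s3) ✓  (c5,s1,a2)→stocked(a2,s1) ✗  (c5,s2,a1)→stocked(a1,s2) ✓  (c5,s3,a1)→stocked(a1,s3) ✓
Counterexamples (restrictor triples failing the scope): 8.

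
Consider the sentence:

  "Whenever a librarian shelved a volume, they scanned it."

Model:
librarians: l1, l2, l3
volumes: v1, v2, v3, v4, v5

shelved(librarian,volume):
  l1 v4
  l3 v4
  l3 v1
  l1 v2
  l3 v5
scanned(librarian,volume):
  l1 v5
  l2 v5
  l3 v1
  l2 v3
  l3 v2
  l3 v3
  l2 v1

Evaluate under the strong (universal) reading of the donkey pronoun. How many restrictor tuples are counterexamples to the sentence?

4

"it" takes "a volume" as antecedent — a donkey pronoun bound across the clause boundary.
Strong reading: for every (l,v) with shelved(l,v), scanned(l,v).
Restrictor pairs: (l1,v2) ✗  (l1,v4) ✗  (l3,v1) ✓  (l3,v4) ✗  (l3,v5) ✗
Counterexamples (restrictor pairs failing the scope): 4.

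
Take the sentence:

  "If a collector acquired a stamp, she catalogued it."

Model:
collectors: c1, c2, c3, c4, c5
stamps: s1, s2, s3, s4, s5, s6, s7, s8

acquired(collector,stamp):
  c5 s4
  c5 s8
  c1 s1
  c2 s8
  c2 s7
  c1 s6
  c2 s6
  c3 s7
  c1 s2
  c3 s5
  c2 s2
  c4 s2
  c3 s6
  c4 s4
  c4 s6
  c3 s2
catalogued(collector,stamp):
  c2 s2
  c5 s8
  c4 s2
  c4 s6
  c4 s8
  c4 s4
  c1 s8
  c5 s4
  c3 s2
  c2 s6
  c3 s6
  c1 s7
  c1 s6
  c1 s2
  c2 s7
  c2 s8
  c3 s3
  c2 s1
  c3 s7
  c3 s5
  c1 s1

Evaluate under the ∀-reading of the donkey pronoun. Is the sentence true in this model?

True

"it" takes "a stamp" as antecedent — a donkey pronoun bound across the clause boundary.
Strong reading: for every (c,s) with acquired(c,s), catalogued(c,s).
Restrictor pairs: (c1,s1) ✓  (c1,s2) ✓  (c1,s6) ✓  (c2,s2) ✓  (c2,s6) ✓  (c2,s7) ✓  (c2,s8) ✓  (c3,s2) ✓  (c3,s5) ✓  (c3,s6) ✓  (c3,s7) ✓  (c4,s2) ✓  (c4,s4) ✓  (c4,s6) ✓  (c5,s4) ✓  (c5,s8) ✓
Every restrictor pair satisfies the scope.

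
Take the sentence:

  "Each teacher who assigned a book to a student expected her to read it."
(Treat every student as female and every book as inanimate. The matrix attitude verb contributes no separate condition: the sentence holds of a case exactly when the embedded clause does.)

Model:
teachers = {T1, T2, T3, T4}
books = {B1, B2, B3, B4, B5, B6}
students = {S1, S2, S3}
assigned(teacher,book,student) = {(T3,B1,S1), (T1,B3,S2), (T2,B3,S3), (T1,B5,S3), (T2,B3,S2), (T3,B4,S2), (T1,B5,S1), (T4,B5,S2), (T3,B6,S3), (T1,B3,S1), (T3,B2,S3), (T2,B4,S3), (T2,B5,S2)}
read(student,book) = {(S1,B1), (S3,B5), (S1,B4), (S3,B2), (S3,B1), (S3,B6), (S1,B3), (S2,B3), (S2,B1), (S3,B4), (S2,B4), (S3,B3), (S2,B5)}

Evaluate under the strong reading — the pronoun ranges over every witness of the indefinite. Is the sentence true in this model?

"her" takes "a student" as antecedent and "it" takes "a book"; both are donkey pronouns co-varying with the restrictor.
Strong reading: for every (t,b,s) with assigned(t,b,s), read(s,b).
Restrictor triples: (T1,B3,S1)→read(S1,B3) ✓  (T1,B3,S2)→read(S2,B3) ✓  (T1,B5,S1)→read(S1,B5) ✗  (T1,B5,S3)→read(S3,B5) ✓  (T2,B3,S2)→read(S2,B3) ✓  (T2,B3,S3)→read(S3,B3) ✓  (T2,B4,S3)→read(S3,B4) ✓  (T2,B5,S2)→read(S2,B5) ✓  (T3,B1,S1)→read(S1,B1) ✓  (T3,B2,S3)→read(S3,B2) ✓  (T3,B4,S2)→read(S2,B4) ✓  (T3,B6,S3)→read(S3,B6) ✓  (T4,B5,S2)→read(S2,B5) ✓
Counterexample: (T1,B5,S1) — read(S1,B5) does not hold.

False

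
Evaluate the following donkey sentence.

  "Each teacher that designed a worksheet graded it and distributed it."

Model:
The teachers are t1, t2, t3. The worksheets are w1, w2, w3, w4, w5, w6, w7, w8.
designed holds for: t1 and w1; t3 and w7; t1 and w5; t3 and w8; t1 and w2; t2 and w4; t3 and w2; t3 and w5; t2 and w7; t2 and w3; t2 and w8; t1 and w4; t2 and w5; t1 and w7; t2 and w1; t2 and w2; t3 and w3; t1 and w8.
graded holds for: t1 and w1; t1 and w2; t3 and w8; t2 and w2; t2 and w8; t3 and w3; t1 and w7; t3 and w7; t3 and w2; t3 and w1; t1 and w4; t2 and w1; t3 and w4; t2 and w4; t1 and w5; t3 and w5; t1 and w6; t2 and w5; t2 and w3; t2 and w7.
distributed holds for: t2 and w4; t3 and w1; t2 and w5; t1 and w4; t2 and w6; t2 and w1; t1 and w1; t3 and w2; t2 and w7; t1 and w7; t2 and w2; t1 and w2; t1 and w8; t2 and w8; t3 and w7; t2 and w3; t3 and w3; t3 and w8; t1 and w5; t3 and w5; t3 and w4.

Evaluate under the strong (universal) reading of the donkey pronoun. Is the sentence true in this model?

"it" takes "a worksheet" as antecedent — a donkey pronoun bound across the clause boundary.
Strong reading: for every (t,w) with designed(t,w), graded(t,w) ∧ distributed(t,w).
Restrictor pairs: (t1,w1) ✓  (t1,w2) ✓  (t1,w4) ✓  (t1,w5) ✓  (t1,w7) ✓  (t1,w8) ✗  (t2,w1) ✓  (t2,w2) ✓  (t2,w3) ✓  (t2,w4) ✓  (t2,w5) ✓  (t2,w7) ✓  (t2,w8) ✓  (t3,w2) ✓  (t3,w3) ✓  (t3,w5) ✓  (t3,w7) ✓  (t3,w8) ✓
Counterexample: (t1,w8) is in designed but fails the scope.

False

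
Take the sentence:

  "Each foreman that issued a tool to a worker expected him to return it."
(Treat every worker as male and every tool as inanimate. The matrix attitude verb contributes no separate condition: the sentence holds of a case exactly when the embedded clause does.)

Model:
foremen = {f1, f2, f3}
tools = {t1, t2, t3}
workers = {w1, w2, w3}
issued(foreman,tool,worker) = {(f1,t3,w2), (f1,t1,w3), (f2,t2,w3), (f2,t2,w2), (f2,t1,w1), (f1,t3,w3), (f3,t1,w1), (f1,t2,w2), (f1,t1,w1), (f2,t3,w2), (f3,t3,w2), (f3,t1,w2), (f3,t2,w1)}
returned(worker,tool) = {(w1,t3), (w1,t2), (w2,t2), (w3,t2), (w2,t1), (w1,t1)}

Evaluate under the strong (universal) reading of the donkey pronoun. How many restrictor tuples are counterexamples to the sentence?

5

"him" takes "a worker" as antecedent and "it" takes "a tool"; both are donkey pronouns co-varying with the restrictor.
Strong reading: for every (f,t,w) with issued(f,t,w), returned(w,t).
Restrictor triples: (f1,t1,w1)→returned(w1,t1) ✓  (f1,t1,w3)→returned(w3,t1) ✗  (f1,t2,w2)→returned(w2,t2) ✓  (f1,t3,w2)→returned(w2,t3) ✗  (f1,t3,w3)→returned(w3,t3) ✗  (f2,t1,w1)→returned(w1,t1) ✓  (f2,t2,w2)→returned(w2,t2) ✓  (f2,t2,w3)→returned(w3,t2) ✓  (f2,t3,w2)→returned(w2,t3) ✗  (f3,t1,w1)→returned(w1,t1) ✓  (f3,t1,w2)→returned(w2,t1) ✓  (f3,t2,w1)→returned(w1,t2) ✓  (f3,t3,w2)→returned(w2,t3) ✗
Counterexamples (restrictor triples failing the scope): 5.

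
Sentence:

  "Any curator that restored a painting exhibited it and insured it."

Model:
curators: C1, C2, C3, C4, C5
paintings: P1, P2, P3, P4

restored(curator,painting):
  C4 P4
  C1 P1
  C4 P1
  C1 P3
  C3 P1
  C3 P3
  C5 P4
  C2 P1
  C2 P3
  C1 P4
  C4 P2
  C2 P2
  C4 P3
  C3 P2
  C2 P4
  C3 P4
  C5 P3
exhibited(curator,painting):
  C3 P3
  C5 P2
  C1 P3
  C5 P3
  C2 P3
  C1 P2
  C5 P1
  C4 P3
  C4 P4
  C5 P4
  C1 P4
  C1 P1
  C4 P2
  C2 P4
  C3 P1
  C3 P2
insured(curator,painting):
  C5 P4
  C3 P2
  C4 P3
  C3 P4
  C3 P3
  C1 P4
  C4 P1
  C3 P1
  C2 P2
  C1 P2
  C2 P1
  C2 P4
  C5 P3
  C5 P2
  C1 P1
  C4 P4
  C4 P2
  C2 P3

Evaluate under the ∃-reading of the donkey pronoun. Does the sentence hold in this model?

"it" takes "a painting" as antecedent — a donkey pronoun bound across the clause boundary.
Weak reading: every curator c with some restored-painting has at least one restored-painting p such that exhibited(c,p) ∧ insured(c,p).
Per curator: C1:✓  C2:✓  C3:✓  C4:✓  C5:✓
Every curator in the restrictor has a witness.

True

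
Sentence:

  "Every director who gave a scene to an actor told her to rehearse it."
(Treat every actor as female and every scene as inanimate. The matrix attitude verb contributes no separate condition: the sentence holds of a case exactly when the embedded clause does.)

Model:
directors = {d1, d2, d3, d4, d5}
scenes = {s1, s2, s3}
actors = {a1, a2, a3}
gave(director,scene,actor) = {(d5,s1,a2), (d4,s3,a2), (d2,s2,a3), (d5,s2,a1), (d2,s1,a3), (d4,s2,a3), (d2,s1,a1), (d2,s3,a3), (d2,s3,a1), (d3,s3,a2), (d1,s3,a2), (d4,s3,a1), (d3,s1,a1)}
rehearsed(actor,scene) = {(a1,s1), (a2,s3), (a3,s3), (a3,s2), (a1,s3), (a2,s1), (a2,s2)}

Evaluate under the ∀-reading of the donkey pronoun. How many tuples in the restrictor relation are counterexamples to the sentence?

2

"her" takes "an actor" as antecedent and "it" takes "a scene"; both are donkey pronouns co-varying with the restrictor.
Strong reading: for every (d,s,a) with gave(d,s,a), rehearsed(a,s).
Restrictor triples: (d1,s3,a2)→rehearsed(a2,s3) ✓  (d2,s1,a1)→rehearsed(a1,s1) ✓  (d2,s1,a3)→rehearsed(a3,s1) ✗  (d2,s2,a3)→rehearsed(a3,s2) ✓  (d2,s3,a1)→rehearsed(a1,s3) ✓  (d2,s3,a3)→rehearsed(a3,s3) ✓  (d3,s1,a1)→rehearsed(a1,s1) ✓  (d3,s3,a2)→rehearsed(a2,s3) ✓  (d4,s2,a3)→rehearsed(a3,s2) ✓  (d4,s3,a1)→rehearsed(a1,s3) ✓  (d4,s3,a2)→rehearsed(a2,s3) ✓  (d5,s1,a2)→rehearsed(a2,s1) ✓  (d5,s2,a1)→rehearsed(a1,s2) ✗
Counterexamples (restrictor triples failing the scope): 2.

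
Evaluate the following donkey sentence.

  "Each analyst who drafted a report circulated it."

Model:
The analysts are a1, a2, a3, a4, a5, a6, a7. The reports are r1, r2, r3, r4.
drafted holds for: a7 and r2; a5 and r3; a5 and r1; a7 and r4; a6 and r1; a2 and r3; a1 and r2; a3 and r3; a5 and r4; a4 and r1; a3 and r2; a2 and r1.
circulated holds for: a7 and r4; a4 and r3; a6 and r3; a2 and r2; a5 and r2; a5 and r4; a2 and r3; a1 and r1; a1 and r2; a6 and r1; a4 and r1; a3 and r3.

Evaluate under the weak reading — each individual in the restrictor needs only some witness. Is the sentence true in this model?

"it" takes "a report" as antecedent — a donkey pronoun bound across the clause boundary.
Weak reading: every analyst a with some drafted-report has at least one drafted-report r such that circulated(a,r).
Per analyst: a1:✓  a2:✓  a3:✓  a4:✓  a5:✓  a6:✓  a7:✓
Every analyst in the restrictor has a witness.

True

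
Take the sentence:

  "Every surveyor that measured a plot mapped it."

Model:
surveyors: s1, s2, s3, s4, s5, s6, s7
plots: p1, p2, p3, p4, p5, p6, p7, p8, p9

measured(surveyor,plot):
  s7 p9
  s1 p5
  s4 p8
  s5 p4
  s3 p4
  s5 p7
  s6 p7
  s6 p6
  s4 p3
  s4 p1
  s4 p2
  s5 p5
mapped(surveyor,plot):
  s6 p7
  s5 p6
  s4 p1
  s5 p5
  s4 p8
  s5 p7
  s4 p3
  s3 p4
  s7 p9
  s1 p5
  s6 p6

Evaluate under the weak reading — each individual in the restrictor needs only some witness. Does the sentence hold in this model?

"it" takes "a plot" as antecedent — a donkey pronoun bound across the clause boundary.
Weak reading: every surveyor s with some measured-plot has at least one measured-plot p such that mapped(s,p).
Per surveyor: s1:✓  s3:✓  s4:✓  s5:✓  s6:✓  s7:✓
Every surveyor in the restrictor has a witness.

True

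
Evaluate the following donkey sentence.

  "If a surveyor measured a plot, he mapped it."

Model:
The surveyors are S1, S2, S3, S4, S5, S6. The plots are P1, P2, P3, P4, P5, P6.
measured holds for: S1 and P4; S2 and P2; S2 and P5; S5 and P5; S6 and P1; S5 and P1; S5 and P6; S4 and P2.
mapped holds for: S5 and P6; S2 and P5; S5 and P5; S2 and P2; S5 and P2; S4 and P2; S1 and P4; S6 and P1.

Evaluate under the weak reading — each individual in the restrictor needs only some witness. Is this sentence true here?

"it" takes "a plot" as antecedent — a donkey pronoun bound across the clause boundary.
Weak reading: every surveyor s with some measured-plot has at least one measured-plot p such that mapped(s,p).
Per surveyor: S1:✓  S2:✓  S4:✓  S5:✓  S6:✓
Every surveyor in the restrictor has a witness.

True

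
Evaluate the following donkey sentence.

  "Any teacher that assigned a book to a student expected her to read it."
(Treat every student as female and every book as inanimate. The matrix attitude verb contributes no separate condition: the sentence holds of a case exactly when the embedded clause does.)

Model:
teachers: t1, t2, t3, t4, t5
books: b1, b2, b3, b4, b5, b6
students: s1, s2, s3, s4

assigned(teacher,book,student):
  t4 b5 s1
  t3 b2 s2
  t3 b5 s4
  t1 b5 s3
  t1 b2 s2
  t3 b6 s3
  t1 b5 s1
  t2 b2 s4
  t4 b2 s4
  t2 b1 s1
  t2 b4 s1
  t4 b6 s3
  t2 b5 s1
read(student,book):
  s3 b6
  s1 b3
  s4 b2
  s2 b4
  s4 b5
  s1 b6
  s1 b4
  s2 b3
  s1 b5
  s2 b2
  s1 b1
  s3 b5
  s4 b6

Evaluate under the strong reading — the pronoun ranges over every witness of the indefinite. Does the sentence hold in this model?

"her" takes "a student" as antecedent and "it" takes "a book"; both are donkey pronouns co-varying with the restrictor.
Strong reading: for every (t,b,s) with assigned(t,b,s), read(s,b).
Restrictor triples: (t1,b2,s2)→read(s2,b2) ✓  (t1,b5,s1)→read(s1,b5) ✓  (t1,b5,s3)→read(s3,b5) ✓  (t2,b1,s1)→read(s1,b1) ✓  (t2,b2,s4)→read(s4,b2) ✓  (t2,b4,s1)→read(s1,b4) ✓  (t2,b5,s1)→read(s1,b5) ✓  (t3,b2,s2)→read(s2,b2) ✓  (t3,b5,s4)→read(s4,b5) ✓  (t3,b6,s3)→read(s3,b6) ✓  (t4,b2,s4)→read(s4,b2) ✓  (t4,b5,s1)→read(s1,b5) ✓  (t4,b6,s3)→read(s3,b6) ✓
Every restrictor triple satisfies the scope.

True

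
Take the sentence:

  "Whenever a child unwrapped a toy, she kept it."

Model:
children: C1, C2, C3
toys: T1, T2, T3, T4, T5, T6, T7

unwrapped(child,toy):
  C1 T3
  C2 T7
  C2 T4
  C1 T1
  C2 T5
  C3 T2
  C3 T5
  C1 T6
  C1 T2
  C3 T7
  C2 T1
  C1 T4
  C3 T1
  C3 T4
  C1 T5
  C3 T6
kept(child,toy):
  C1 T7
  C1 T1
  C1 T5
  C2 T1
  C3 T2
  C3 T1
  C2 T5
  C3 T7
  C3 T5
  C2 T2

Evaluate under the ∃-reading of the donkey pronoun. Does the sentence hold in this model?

"it" takes "a toy" as antecedent — a donkey pronoun bound across the clause boundary.
Weak reading: every child c with some unwrapped-toy has at least one unwrapped-toy t such that kept(c,t).
Per child: C1:✓  C2:✓  C3:✓
Every child in the restrictor has a witness.

True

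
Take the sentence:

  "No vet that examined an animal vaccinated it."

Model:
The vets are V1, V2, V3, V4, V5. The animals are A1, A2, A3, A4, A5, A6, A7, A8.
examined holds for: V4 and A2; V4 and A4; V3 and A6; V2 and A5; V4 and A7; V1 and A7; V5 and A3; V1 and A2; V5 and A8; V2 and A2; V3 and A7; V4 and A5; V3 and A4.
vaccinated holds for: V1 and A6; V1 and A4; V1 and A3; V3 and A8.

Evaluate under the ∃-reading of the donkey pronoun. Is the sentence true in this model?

"it" takes "an animal" as antecedent — a donkey pronoun bound across the clause boundary.
Truth condition: for no (v,a) with examined(v,a) does vaccinated(v,a) hold.
Restrictor pairs — does the scope hold? (V1,A2):fails  (V1,A7):fails  (V2,A2):fails  (V2,A5):fails  (V3,A4):fails  (V3,A6):fails  (V3,A7):fails  (V4,A2):fails  (V4,A4):fails  (V4,A5):fails  (V4,A7):fails  (V5,A3):fails  (V5,A8):fails
Scope holds for no restrictor pair, so the sentence is true.

True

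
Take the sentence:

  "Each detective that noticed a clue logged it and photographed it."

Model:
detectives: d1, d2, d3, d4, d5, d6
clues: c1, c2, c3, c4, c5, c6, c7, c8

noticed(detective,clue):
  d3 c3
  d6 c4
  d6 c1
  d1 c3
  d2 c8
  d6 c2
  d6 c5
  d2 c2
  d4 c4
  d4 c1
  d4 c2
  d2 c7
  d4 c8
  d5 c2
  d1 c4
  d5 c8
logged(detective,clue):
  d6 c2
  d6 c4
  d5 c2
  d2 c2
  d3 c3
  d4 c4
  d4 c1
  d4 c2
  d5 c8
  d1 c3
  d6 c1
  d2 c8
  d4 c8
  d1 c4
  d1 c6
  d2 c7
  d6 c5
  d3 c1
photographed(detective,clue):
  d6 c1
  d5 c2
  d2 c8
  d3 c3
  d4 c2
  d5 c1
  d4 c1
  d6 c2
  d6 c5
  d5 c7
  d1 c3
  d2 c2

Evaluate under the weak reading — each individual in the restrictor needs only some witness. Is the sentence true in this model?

True

"it" takes "a clue" as antecedent — a donkey pronoun bound across the clause boundary.
Weak reading: every detective d with some noticed-clue has at least one noticed-clue c such that logged(d,c) ∧ photographed(d,c).
Per detective: d1:✓  d2:✓  d3:✓  d4:✓  d5:✓  d6:✓
Every detective in the restrictor has a witness.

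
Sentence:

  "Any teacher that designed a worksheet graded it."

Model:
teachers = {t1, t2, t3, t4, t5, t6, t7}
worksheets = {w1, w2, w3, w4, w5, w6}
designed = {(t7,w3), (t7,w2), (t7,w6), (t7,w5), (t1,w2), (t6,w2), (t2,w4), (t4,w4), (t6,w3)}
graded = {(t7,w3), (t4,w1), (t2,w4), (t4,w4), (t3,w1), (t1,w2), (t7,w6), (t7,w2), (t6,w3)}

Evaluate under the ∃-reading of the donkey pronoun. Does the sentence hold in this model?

"it" takes "a worksheet" as antecedent — a donkey pronoun bound across the clause boundary.
Weak reading: every teacher t with some designed-worksheet has at least one designed-worksheet w such that graded(t,w).
Per teacher: t1:✓  t2:✓  t4:✓  t6:✓  t7:✓
Every teacher in the restrictor has a witness.

True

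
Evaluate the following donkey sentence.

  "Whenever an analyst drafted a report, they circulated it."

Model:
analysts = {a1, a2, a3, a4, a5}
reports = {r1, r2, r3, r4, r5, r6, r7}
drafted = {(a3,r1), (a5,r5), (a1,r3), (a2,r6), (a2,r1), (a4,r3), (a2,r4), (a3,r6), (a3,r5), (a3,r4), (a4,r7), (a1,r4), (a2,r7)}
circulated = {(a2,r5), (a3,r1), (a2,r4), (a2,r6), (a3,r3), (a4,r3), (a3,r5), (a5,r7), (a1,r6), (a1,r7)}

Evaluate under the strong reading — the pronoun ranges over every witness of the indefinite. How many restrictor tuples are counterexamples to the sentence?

"it" takes "a report" as antecedent — a donkey pronoun bound across the clause boundary.
Strong reading: for every (a,r) with drafted(a,r), circulated(a,r).
Restrictor pairs: (a1,r3) ✗  (a1,r4) ✗  (a2,r1) ✗  (a2,r4) ✓  (a2,r6) ✓  (a2,r7) ✗  (a3,r1) ✓  (a3,r4) ✗  (a3,r5) ✓  (a3,r6) ✗  (a4,r3) ✓  (a4,r7) ✗  (a5,r5) ✗
Counterexamples (restrictor pairs failing the scope): 8.

8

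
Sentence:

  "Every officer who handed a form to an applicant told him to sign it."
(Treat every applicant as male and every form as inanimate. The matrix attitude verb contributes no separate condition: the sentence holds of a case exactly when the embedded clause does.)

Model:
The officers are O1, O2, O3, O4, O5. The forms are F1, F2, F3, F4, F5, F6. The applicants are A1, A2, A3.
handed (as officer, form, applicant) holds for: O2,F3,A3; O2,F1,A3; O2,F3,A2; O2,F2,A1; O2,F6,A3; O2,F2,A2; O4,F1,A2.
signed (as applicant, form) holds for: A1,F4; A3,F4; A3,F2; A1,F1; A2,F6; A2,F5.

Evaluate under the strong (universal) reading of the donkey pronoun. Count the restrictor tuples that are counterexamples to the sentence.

7

"him" takes "an applicant" as antecedent and "it" takes "a form"; both are donkey pronouns co-varying with the restrictor.
Strong reading: for every (o,f,a) with handed(o,f,a), signed(a,f).
Restrictor triples: (O2,F1,A3)→signed(A3,F1) ✗  (O2,F2,A1)→signed(A1,F2) ✗  (O2,F2,A2)→signed(A2,F2) ✗  (O2,F3,A2)→signed(A2,F3) ✗  (O2,F3,A3)→signed(A3,F3) ✗  (O2,F6,A3)→signed(A3,F6) ✗  (O4,F1,A2)→signed(A2,F1) ✗
Counterexamples (restrictor triples failing the scope): 7.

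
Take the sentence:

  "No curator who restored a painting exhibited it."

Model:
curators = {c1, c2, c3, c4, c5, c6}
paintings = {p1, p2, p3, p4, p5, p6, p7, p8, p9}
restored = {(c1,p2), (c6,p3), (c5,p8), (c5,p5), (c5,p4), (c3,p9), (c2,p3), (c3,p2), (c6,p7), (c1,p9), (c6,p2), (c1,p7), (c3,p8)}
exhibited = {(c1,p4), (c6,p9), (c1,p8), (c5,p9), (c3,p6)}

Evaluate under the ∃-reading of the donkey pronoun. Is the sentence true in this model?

"it" takes "a painting" as antecedent — a donkey pronoun bound across the clause boundary.
Truth condition: for no (c,p) with restored(c,p) does exhibited(c,p) hold.
Restrictor pairs — does the scope hold? (c1,p2):fails  (c1,p7):fails  (c1,p9):fails  (c2,p3):fails  (c3,p2):fails  (c3,p8):fails  (c3,p9):fails  (c5,p4):fails  (c5,p5):fails  (c5,p8):fails  (c6,p2):fails  (c6,p3):fails  (c6,p7):fails
Scope holds for no restrictor pair, so the sentence is true.

True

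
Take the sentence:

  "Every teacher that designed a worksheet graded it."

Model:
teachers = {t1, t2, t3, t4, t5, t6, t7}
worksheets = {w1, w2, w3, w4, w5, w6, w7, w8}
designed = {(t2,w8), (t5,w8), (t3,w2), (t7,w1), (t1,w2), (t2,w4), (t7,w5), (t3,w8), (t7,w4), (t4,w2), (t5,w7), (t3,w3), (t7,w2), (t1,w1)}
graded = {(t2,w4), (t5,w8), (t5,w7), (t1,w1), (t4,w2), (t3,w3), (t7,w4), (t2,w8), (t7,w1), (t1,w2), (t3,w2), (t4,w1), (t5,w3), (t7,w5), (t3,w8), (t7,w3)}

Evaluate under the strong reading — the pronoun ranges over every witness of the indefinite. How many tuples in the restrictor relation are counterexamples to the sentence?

1

"it" takes "a worksheet" as antecedent — a donkey pronoun bound across the clause boundary.
Strong reading: for every (t,w) with designed(t,w), graded(t,w).
Restrictor pairs: (t1,w1) ✓  (t1,w2) ✓  (t2,w4) ✓  (t2,w8) ✓  (t3,w2) ✓  (t3,w3) ✓  (t3,w8) ✓  (t4,w2) ✓  (t5,w7) ✓  (t5,w8) ✓  (t7,w1) ✓  (t7,w2) ✗  (t7,w4) ✓  (t7,w5) ✓
Counterexamples (restrictor pairs failing the scope): 1.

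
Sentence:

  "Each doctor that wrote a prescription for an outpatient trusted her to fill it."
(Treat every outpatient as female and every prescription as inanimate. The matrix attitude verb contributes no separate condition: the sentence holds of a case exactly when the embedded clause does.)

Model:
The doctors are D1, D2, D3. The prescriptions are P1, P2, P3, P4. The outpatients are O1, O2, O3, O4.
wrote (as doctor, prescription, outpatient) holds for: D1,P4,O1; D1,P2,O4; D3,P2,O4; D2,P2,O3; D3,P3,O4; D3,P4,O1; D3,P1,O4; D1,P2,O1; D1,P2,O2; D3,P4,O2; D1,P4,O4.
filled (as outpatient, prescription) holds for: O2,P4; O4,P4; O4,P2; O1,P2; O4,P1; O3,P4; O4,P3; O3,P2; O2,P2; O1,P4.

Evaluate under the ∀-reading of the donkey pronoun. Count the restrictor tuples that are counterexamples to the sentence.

"her" takes "an outpatient" as antecedent and "it" takes "a prescription"; both are donkey pronouns co-varying with the restrictor.
Strong reading: for every (d,p,o) with wrote(d,p,o), filled(o,p).
Restrictor triples: (D1,P2,O1)→filled(O1,P2) ✓  (D1,P2,O2)→filled(O2,P2) ✓  (D1,P2,O4)→filled(O4,P2) ✓  (D1,P4,O1)→filled(O1,P4) ✓  (D1,P4,O4)→filled(O4,P4) ✓  (D2,P2,O3)→filled(O3,P2) ✓  (D3,P1,O4)→filled(O4,P1) ✓  (D3,P2,O4)→filled(O4,P2) ✓  (D3,P3,O4)→filled(O4,P3) ✓  (D3,P4,O1)→filled(O1,P4) ✓  (D3,P4,O2)→filled(O2,P4) ✓
Counterexamples (restrictor triples failing the scope): 0.

0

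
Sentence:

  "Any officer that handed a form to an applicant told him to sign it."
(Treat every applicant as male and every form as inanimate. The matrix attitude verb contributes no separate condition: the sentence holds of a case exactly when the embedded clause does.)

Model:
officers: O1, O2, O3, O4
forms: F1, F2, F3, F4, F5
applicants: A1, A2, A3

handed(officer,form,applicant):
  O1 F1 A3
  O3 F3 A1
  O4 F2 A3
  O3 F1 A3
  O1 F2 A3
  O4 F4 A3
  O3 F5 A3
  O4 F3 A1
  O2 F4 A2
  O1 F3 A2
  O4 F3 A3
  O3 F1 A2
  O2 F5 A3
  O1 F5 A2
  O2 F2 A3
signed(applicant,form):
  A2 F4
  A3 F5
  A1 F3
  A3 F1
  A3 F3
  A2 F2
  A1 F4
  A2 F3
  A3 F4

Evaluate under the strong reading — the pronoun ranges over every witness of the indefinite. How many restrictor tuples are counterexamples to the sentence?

"him" takes "an applicant" as antecedent and "it" takes "a form"; both are donkey pronouns co-varying with the restrictor.
Strong reading: for every (o,f,a) with handed(o,f,a), signed(a,f).
Restrictor triples: (O1,F1,A3)→signed(A3,F1) ✓  (O1,F2,A3)→signed(A3,F2) ✗  (O1,F3,A2)→signed(A2,F3) ✓  (O1,F5,A2)→signed(A2,F5) ✗  (O2,F2,A3)→signed(A3,F2) ✗  (O2,F4,A2)→signed(A2,F4) ✓  (O2,F5,A3)→signed(A3,F5) ✓  (O3,F1,A2)→signed(A2,F1) ✗  (O3,F1,A3)→signed(A3,F1) ✓  (O3,F3,A1)→signed(A1,F3) ✓  (O3,F5,A3)→signed(A3,F5) ✓  (O4,F2,A3)→signed(A3,F2) ✗  (O4,F3,A1)→signed(A1,F3) ✓  (O4,F3,A3)→signed(A3,F3) ✓  (O4,F4,A3)→signed(A3,F4) ✓
Counterexamples (restrictor triples failing the scope): 5.

5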